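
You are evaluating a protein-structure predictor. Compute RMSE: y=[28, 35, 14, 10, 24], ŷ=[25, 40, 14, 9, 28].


MSE = 51/5 = 10.2
RMSE = √(51/5) = 3.1937

3.1937


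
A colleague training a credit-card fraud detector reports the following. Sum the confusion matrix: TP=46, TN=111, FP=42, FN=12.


Total = TP + TN + FP + FN
= 46 + 111 + 42 + 12
= 211
(Predicted positive: 88, predicted negative: 123)

211


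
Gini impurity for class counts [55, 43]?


Probabilities: [55/98, 43/98] ≈ [0.5612, 0.4388]
Σpᵢ² = (3025 + 1849)/98² = 4874/9604
Gini = 1 - Σpᵢ² = 1 - 4874/9604 = 0.4925

0.4925


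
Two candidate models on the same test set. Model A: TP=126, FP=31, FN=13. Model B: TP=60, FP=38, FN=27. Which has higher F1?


Model A: P=126/157=0.8025, R=126/139=0.9065, F1=2PR/(P+R)=2TP/(2TP+FP+FN)=252/296=0.8514
Model B: P=60/98=0.6122, R=60/87=0.6897, F1=2PR/(P+R)=2TP/(2TP+FP+FN)=120/185=0.6486
0.8514 > 0.6486 → Model A

Model A


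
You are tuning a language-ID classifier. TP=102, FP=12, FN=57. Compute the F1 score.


Precision = 102/114 = 0.8947
Recall = 102/159 = 0.6415
F1 = 2·P·R/(P+R) = 2·TP/(2·TP+FP+FN) = 204/(204+12+57) = 204/273 = 0.7473

0.7473


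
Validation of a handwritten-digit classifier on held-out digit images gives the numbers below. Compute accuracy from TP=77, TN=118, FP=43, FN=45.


Accuracy = (TP+TN)/(TP+TN+FP+FN)
= (77+118)/(283)
= 195/283 = 68.9%

68.9%


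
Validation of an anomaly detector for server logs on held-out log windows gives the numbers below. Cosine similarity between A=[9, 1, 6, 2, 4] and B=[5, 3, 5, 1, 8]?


A·B = 9·5 + 1·3 + 6·5 + 2·1 + 4·8 = 112
‖A‖ = √138 = 11.7473, ‖B‖ = √124 = 11.1355
cos = 112/(√138·√124) = 112/√17112 = 0.8562

0.8562


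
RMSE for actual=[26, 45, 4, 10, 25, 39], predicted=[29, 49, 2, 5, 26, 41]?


MSE = 59/6 = 9.8333
RMSE = √(59/6) = 3.1358

3.1358


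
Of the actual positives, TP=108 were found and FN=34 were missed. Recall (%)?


Recall = TP/(TP+FN)
= 108/(108+34)
= 108/142 = 76.06%

76.06%


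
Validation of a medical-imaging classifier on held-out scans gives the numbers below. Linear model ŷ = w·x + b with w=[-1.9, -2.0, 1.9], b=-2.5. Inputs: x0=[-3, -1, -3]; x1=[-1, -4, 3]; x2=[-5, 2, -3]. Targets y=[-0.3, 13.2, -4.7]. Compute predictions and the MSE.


ŷ0 = (-1.9)·(-3) + (-2.0)·(-1) + (1.9)·(-3) - 2.5 = -0.5
ŷ1 = (-1.9)·(-1) + (-2.0)·(-4) + (1.9)·(3) - 2.5 = 13.1
ŷ2 = (-1.9)·(-5) + (-2.0)·(2) + (1.9)·(-3) - 2.5 = -2.7
errors² = [0.04, 0.01, 4.0]
MSE = 4.0500/3 = 1.35

1.35


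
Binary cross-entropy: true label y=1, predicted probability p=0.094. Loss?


BCE = -[y·ln(p) + (1-y)·ln(1-p)]
= -1·ln(0.094) - 0
= -ln(0.094) = 2.3645

2.3645


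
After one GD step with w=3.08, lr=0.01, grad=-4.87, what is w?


w_new = w - α·∇
= 3.08 - 0.01·-4.87
= 3.08 + 0.0487
= 3.1287

3.1287


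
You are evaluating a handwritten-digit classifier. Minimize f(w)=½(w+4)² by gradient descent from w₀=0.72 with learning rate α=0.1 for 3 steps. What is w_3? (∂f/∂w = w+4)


step 1: grad = 0.72+4 = 4.72; w = 0.72 - 0.1·(4.72) = 0.248
step 2: grad = 0.248+4 = 4.248; w = 0.248 - 0.1·(4.248) = -0.1768
step 3: grad = -0.1768+4 = 3.8232; w = -0.1768 - 0.1·(3.8232) = -0.55912

-0.55912


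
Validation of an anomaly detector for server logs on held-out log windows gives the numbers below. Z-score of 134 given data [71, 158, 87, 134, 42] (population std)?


μ = 98.4, σ = 42.1455
z = (134 - 98.4)/42.1455 = 0.8447

0.8447


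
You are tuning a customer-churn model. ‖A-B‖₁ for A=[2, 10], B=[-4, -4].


d = |2+ 4| + |10+ 4|
  = 6 + 14
  = 20

20


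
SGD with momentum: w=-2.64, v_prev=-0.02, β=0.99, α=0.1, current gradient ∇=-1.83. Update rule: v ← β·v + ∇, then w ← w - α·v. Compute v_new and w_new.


v_new = 0.99·-0.02 - 1.83 = -0.0198 - 1.83 = -1.8498
w_new = -2.64 - 0.1·-1.8498 = -2.64 + 0.18498 = -2.45502

v_new=-1.8498, w_new=-2.45502


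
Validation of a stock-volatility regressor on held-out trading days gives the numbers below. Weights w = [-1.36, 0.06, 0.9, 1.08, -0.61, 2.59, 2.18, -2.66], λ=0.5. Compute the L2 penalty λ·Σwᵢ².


‖w‖₂² = (-1.36)² + (0.06)² + (0.9)² + (1.08)² + (-0.61)² + (2.59)² + (2.18)² + (-2.66)²
     = 1.8496 + 0.0036 + 0.81 + 1.1664 + 0.3721 + 6.7081 + 4.7524 + 7.0756
     = 22.7378
λ·‖w‖₂² = 0.5·22.7378 = 11.3689

11.3689


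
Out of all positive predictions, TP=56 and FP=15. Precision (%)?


Precision = TP/(TP+FP)
= 56/(56+15)
= 56/71 = 78.87%

78.87%


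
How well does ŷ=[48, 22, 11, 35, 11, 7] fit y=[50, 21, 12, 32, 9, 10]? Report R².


ȳ = 22.3333
SS_res = Σ(y-ŷ)² = 28
SS_tot = Σ(y-ȳ)² = 1297.33
R² = 1 - SS_res/SS_tot = 1 - 0.0216 = 0.9784

0.9784


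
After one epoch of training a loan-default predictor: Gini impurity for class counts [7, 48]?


Probabilities: [7/55, 48/55] ≈ [0.1273, 0.8727]
Σpᵢ² = (49 + 2304)/55² = 2353/3025
Gini = 1 - Σpᵢ² = 1 - 2353/3025 = 0.2221

0.2221


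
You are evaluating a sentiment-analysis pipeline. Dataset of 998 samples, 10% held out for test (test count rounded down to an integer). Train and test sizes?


Test = ⌊998·10/100⌋ = 99
Train = 998 - 99 = 899

Train: 899, Test: 99


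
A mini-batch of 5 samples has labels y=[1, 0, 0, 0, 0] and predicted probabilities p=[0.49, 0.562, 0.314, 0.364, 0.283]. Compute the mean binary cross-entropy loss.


L[0] = -ln(0.49) = 0.7133
L[1] = -ln(1-0.562) = -ln(0.438) = 0.8255
L[2] = -ln(1-0.314) = -ln(0.686) = 0.3769
L[3] = -ln(1-0.364) = -ln(0.636) = 0.4526
L[4] = -ln(1-0.283) = -ln(0.717) = 0.3327
mean = (0.7133 + 0.8255 + 0.3769 + 0.4526 + 0.3327)/5 = 0.5402

0.5402


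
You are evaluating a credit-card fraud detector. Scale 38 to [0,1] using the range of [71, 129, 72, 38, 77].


min=38, max=129
(38-38)/(129-38) = 0/91 = 0.0

0.0


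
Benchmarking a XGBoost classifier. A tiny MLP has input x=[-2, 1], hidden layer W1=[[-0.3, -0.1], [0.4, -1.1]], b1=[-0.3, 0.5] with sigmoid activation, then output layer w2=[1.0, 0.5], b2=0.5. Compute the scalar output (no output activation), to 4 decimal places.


z1[0] = (-0.3)·(-2) + (-0.1)·(1) - 0.3 = 0.2
z1[1] = (0.4)·(-2) + (-1.1)·(1) + 0.5 = -1.4
h = sigmoid(z1) = [0.5498, 0.1978]
output = (1.0)·(0.5498) + (0.5)·(0.1978) + 0.5 = 1.1487

1.1487


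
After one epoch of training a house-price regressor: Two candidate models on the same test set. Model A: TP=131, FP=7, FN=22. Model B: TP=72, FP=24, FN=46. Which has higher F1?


Model A: P=131/138=0.9493, R=131/153=0.8562, F1=2PR/(P+R)=2TP/(2TP+FP+FN)=262/291=0.9003
Model B: P=72/96=0.75, R=72/118=0.6102, F1=2PR/(P+R)=2TP/(2TP+FP+FN)=144/214=0.6729
0.9003 > 0.6729 → Model A

Model A


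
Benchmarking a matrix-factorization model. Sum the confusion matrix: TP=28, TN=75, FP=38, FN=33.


Total = TP + TN + FP + FN
= 28 + 75 + 38 + 33
= 174
(Predicted positive: 66, predicted negative: 108)

174


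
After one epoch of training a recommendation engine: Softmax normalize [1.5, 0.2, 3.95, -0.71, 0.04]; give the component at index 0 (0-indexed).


Exponentials: e^1.5=4.4817, e^0.2=1.2214, e^3.95=51.9354, e^-0.71=0.4916, e^0.04=1.0408
Sum = 59.1709
Softmax = [0.0757, 0.0206, 0.8777, 0.0083, 0.0176]
p[0] = 4.4817/59.1709 = 0.0757

0.0757


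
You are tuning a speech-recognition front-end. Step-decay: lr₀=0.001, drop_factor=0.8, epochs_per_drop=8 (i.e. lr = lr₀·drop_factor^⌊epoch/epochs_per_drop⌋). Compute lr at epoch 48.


n_drops = ⌊48/8⌋ = 6
lr = 0.001·0.8^6 = 0.001·0.262144 = 0.000262144

0.000262144


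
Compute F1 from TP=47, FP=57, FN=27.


Precision = 47/104 = 0.4519
Recall = 47/74 = 0.6351
F1 = 2·P·R/(P+R) = 2·TP/(2·TP+FP+FN) = 94/(94+57+27) = 94/178 = 0.5281

0.5281


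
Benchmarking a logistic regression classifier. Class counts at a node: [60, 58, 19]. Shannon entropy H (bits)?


Probabilities: [60/137, 58/137, 19/137] ≈ [0.438, 0.4234, 0.1387]
H = -((60/137)·log₂(60/137) + (58/137)·log₂(58/137) + (19/137)·log₂(19/137))
  = 1.4419 bits

1.4419 bits


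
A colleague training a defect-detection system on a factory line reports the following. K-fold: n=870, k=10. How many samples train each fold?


Fold size = 870/10 = 87
Training per fold = 870 - 87 = 783

783


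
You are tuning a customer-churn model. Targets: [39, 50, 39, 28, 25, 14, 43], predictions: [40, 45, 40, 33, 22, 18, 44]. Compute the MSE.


Squared errors: (39-40)²=1, (50-45)²=25, (39-40)²=1, (28-33)²=25, (25-22)²=9, (14-18)²=16, (43-44)²=1
Sum = 78
MSE = 78/7 = 78/7

78/7


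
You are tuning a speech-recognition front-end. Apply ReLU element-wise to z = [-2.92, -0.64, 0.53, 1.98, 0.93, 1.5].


ReLU(-2.92) = max(0, -2.92) = 0.0
ReLU(-0.64) = max(0, -0.64) = 0.0
ReLU(0.53) = max(0, 0.53) = 0.53
ReLU(1.98) = max(0, 1.98) = 1.98
ReLU(0.93) = max(0, 0.93) = 0.93
ReLU(1.5) = max(0, 1.5) = 1.5
result = [0.0, 0.0, 0.53, 1.98, 0.93, 1.5]

[0.0, 0.0, 0.53, 1.98, 0.93, 1.5]


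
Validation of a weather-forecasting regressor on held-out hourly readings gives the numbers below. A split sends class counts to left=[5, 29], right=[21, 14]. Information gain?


Parent = [26, 43], H_parent = 0.9558
H_left = 0.6024 (n=34), H_right = 0.971 (n=35)
H_children = (34/69)·0.6024 + (35/69)·0.971 = 0.7894
IG = 0.9558 - 0.7894 = 0.1664

0.1664


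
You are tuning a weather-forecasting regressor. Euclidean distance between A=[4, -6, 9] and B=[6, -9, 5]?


d = √((4-6)² + (-6+ 9)² + (9-5)²)
  = √(4 + 9 + 16)
  = √29 = 5.3852

5.3852


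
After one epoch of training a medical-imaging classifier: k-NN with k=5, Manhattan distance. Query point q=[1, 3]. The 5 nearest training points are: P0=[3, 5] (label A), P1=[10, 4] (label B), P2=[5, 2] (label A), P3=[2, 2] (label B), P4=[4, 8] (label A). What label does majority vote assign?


d(q,P0) = 4  (label A)
d(q,P1) = 10  (label B)
d(q,P2) = 5  (label A)
d(q,P3) = 2  (label B)
d(q,P4) = 8  (label A)
Votes: A=3, B=2
Majority → A

A


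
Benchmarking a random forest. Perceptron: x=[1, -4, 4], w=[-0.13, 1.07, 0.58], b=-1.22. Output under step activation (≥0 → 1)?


z = (1)·(-0.13) + (-4)·(1.07) + (4)·(0.58) - 1.22
  = -3.31
step(z) = 0 (z<0)

0


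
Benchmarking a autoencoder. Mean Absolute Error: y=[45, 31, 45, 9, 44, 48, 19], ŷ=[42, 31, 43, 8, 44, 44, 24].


Absolute errors: |45-42|=3, |31-31|=0, |45-43|=2, |9-8|=1, |44-44|=0, |48-44|=4, |19-24|=5
Sum = 15
MAE = 15/7 = 15/7

15/7


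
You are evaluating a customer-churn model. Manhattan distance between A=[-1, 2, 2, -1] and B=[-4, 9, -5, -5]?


d = |-1+ 4| + |2-9| + |2+ 5| + |-1+ 5|
  = 3 + 7 + 7 + 4
  = 21

21


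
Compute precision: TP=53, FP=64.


Precision = TP/(TP+FP)
= 53/(53+64)
= 53/117 = 45.3%

45.3%


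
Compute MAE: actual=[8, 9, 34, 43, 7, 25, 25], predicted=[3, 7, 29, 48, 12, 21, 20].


Absolute errors: |8-3|=5, |9-7|=2, |34-29|=5, |43-48|=5, |7-12|=5, |25-21|=4, |25-20|=5
Sum = 31
MAE = 31/7 = 31/7

31/7


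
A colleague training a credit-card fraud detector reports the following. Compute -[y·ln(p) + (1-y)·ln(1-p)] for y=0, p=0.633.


BCE = -[y·ln(p) + (1-y)·ln(1-p)]
= -0 - 1·ln(1-0.633)
= -ln(0.367) = 1.0024

1.0024


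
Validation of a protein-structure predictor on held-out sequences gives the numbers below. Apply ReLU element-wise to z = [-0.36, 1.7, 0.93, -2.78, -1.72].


ReLU(-0.36) = max(0, -0.36) = 0.0
ReLU(1.7) = max(0, 1.7) = 1.7
ReLU(0.93) = max(0, 0.93) = 0.93
ReLU(-2.78) = max(0, -2.78) = 0.0
ReLU(-1.72) = max(0, -1.72) = 0.0
result = [0.0, 1.7, 0.93, 0.0, 0.0]

[0.0, 1.7, 0.93, 0.0, 0.0]


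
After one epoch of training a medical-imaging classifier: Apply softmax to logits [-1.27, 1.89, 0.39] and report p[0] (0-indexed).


Exponentials: e^-1.27=0.2808, e^1.89=6.6194, e^0.39=1.477
Sum = 8.3772
Softmax = [0.0335, 0.7902, 0.1763]
p[0] = 0.2808/8.3772 = 0.0335

0.0335


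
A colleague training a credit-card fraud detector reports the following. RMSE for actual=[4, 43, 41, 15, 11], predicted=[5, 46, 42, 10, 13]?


MSE = 40/5 = 8
RMSE = √(40/5) = 2.8284

2.8284


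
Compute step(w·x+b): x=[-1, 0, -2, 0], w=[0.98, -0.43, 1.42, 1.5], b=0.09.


z = (-1)·(0.98) + (0)·(-0.43) + (-2)·(1.42) + (0)·(1.5) + 0.09
  = -3.73
step(z) = 0 (z<0)

0


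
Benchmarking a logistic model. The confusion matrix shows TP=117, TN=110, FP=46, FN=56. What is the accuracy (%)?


Accuracy = (TP+TN)/(TP+TN+FP+FN)
= (117+110)/(329)
= 227/329 = 69.0%

69.0%


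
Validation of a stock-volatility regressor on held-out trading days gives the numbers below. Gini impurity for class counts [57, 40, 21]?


Probabilities: [57/118, 40/118, 21/118] ≈ [0.4831, 0.339, 0.178]
Σpᵢ² = (3249 + 1600 + 441)/118² = 5290/13924
Gini = 1 - Σpᵢ² = 1 - 5290/13924 = 0.6201

0.6201


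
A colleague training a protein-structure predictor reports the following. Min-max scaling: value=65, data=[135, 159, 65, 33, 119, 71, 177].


min=33, max=177
(65-33)/(177-33) = 32/144 = 0.2222

0.2222


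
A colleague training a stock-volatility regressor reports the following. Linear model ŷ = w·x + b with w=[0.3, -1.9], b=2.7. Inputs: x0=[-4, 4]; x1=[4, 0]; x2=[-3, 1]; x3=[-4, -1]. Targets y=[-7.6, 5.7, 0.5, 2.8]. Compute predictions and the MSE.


ŷ0 = (0.3)·(-4) + (-1.9)·(4) + 2.7 = -6.1
ŷ1 = (0.3)·(4) + (-1.9)·(0) + 2.7 = 3.9
ŷ2 = (0.3)·(-3) + (-1.9)·(1) + 2.7 = -0.1
ŷ3 = (0.3)·(-4) + (-1.9)·(-1) + 2.7 = 3.4
errors² = [2.25, 3.24, 0.36, 0.36]
MSE = 6.2100/4 = 1.5525

1.5525


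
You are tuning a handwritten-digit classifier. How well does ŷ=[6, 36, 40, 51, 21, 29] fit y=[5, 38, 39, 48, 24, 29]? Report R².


ȳ = 30.5
SS_res = Σ(y-ŷ)² = 24
SS_tot = Σ(y-ȳ)² = 1129.5
R² = 1 - SS_res/SS_tot = 1 - 0.0212 = 0.9788

0.9788


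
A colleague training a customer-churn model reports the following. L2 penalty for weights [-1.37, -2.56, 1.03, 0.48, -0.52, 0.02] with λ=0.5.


‖w‖₂² = (-1.37)² + (-2.56)² + (1.03)² + (0.48)² + (-0.52)² + (0.02)²
     = 1.8769 + 6.5536 + 1.0609 + 0.2304 + 0.2704 + 0.0004
     = 9.9926
λ·‖w‖₂² = 0.5·9.9926 = 4.9963

4.9963


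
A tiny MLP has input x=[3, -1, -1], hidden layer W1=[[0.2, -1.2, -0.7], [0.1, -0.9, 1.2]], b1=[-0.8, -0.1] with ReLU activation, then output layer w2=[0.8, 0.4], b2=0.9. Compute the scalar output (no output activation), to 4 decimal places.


z1[0] = (0.2)·(3) + (-1.2)·(-1) + (-0.7)·(-1) - 0.8 = 1.7
z1[1] = (0.1)·(3) + (-0.9)·(-1) + (1.2)·(-1) - 0.1 = -0.1
h = ReLU(z1) = [1.7, 0.0]
output = (0.8)·(1.7) + (0.4)·(0.0) + 0.9 = 2.26

2.26


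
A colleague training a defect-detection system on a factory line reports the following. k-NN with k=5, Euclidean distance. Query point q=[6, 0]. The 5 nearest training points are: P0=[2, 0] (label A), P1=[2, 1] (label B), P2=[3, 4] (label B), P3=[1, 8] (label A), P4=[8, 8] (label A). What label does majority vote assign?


d(q,P0) = 4.0  (label A)
d(q,P1) = 4.1231  (label B)
d(q,P2) = 5.0  (label B)
d(q,P3) = 9.434  (label A)
d(q,P4) = 8.2462  (label A)
Votes: A=3, B=2
Majority → A

A


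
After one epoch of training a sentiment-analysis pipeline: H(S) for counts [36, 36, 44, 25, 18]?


Probabilities: [36/159, 36/159, 44/159, 25/159, 18/159] ≈ [0.2264, 0.2264, 0.2767, 0.1572, 0.1132]
H = -((36/159)·log₂(36/159) + (36/159)·log₂(36/159) + (44/159)·log₂(44/159) + (25/159)·log₂(25/159) + (18/159)·log₂(18/159))
  = 2.2588 bits

2.2588 bits


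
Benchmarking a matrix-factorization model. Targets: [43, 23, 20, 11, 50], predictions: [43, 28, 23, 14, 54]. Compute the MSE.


Squared errors: (43-43)²=0, (23-28)²=25, (20-23)²=9, (11-14)²=9, (50-54)²=16
Sum = 59
MSE = 59/5 = 59/5

59/5


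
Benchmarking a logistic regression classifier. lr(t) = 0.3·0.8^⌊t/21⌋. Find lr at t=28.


n_drops = ⌊28/21⌋ = 1
lr = 0.3·0.8^1 = 0.3·0.8 = 0.24

0.24


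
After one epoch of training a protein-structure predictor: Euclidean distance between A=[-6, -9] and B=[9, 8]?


d = √((-6-9)² + (-9-8)²)
  = √(225 + 289)
  = √514 = 22.6716

22.6716


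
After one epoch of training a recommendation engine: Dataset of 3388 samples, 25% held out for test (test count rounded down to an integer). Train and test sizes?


Test = ⌊3388·25/100⌋ = 847
Train = 3388 - 847 = 2541

Train: 2541, Test: 847


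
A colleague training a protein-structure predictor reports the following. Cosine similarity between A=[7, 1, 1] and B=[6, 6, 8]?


A·B = 7·6 + 1·6 + 1·8 = 56
‖A‖ = √51 = 7.1414, ‖B‖ = √136 = 11.6619
cos = 56/(√51·√136) = 56/√6936 = 0.6724

0.6724


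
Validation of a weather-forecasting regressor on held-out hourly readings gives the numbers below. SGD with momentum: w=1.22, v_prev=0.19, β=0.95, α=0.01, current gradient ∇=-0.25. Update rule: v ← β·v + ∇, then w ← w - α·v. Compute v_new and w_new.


v_new = 0.95·0.19 - 0.25 = 0.1805 - 0.25 = -0.0695
w_new = 1.22 - 0.01·-0.0695 = 1.22 + 0.000695 = 1.220695

v_new=-0.0695, w_new=1.220695


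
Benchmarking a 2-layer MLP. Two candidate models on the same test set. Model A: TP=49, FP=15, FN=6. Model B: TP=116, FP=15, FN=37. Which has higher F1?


Model A: P=49/64=0.7656, R=49/55=0.8909, F1=2PR/(P+R)=2TP/(2TP+FP+FN)=98/119=0.8235
Model B: P=116/131=0.8855, R=116/153=0.7582, F1=2PR/(P+R)=2TP/(2TP+FP+FN)=232/284=0.8169
0.8235 > 0.8169 → Model A

Model A


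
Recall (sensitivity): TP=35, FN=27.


Recall = TP/(TP+FN)
= 35/(35+27)
= 35/62 = 56.45%

56.45%


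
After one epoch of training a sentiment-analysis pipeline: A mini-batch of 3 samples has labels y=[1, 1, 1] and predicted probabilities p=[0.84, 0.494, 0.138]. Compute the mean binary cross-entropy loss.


L[0] = -ln(0.84) = 0.1744
L[1] = -ln(0.494) = 0.7052
L[2] = -ln(0.138) = 1.9805
mean = (0.1744 + 0.7052 + 1.9805)/3 = 0.9534

0.9534


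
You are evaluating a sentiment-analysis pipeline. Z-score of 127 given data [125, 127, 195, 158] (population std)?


μ = 151.25, σ = 28.4462
z = (127 - 151.25)/28.4462 = -0.8525

-0.8525


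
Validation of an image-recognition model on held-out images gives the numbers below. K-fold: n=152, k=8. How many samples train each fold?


Fold size = 152/8 = 19
Training per fold = 152 - 19 = 133

133


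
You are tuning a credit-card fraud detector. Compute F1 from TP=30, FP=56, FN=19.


Precision = 30/86 = 0.3488
Recall = 30/49 = 0.6122
F1 = 2·P·R/(P+R) = 2·TP/(2·TP+FP+FN) = 60/(60+56+19) = 60/135 = 0.4444

0.4444


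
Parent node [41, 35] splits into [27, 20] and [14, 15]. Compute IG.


Parent = [41, 35], H_parent = 0.9955
H_left = 0.9839 (n=47), H_right = 0.9991 (n=29)
H_children = (47/76)·0.9839 + (29/76)·0.9991 = 0.9897
IG = 0.9955 - 0.9897 = 0.0058

0.0058


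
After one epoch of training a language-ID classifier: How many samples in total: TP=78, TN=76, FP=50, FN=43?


Total = TP + TN + FP + FN
= 78 + 76 + 50 + 43
= 247
(Predicted positive: 128, predicted negative: 119)

247


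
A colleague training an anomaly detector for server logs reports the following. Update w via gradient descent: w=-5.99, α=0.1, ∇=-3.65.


w_new = w - α·∇
= -5.99 - 0.1·-3.65
= -5.99 + 0.365
= -5.625

-5.625


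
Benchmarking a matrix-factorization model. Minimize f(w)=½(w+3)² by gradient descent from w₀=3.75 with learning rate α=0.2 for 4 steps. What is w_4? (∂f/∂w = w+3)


step 1: grad = 3.75+3 = 6.75; w = 3.75 - 0.2·(6.75) = 2.4
step 2: grad = 2.4+3 = 5.4; w = 2.4 - 0.2·(5.4) = 1.32
step 3: grad = 1.32+3 = 4.32; w = 1.32 - 0.2·(4.32) = 0.456
step 4: grad = 0.456+3 = 3.456; w = 0.456 - 0.2·(3.456) = -0.2352

-0.2352


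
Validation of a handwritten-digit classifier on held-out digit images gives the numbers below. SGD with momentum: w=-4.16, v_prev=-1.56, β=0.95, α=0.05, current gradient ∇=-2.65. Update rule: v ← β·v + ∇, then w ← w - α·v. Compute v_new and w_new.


v_new = 0.95·-1.56 - 2.65 = -1.482 - 2.65 = -4.132
w_new = -4.16 - 0.05·-4.132 = -4.16 + 0.2066 = -3.9534

v_new=-4.132, w_new=-3.9534


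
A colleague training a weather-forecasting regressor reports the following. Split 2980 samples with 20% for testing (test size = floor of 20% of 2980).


Test = ⌊2980·20/100⌋ = 596
Train = 2980 - 596 = 2384

Train: 2384, Test: 596


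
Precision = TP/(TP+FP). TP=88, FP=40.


Precision = TP/(TP+FP)
= 88/(88+40)
= 88/128 = 68.75%

68.75%


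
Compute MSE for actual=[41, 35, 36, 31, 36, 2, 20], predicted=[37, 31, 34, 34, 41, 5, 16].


Squared errors: (41-37)²=16, (35-31)²=16, (36-34)²=4, (31-34)²=9, (36-41)²=25, (2-5)²=9, (20-16)²=16
Sum = 95
MSE = 95/7 = 95/7

95/7


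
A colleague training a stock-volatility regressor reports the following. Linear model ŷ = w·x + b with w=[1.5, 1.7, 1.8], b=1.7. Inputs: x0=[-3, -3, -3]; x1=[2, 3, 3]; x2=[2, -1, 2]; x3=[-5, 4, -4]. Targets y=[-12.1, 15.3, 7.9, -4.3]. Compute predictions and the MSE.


ŷ0 = (1.5)·(-3) + (1.7)·(-3) + (1.8)·(-3) + 1.7 = -13.3
ŷ1 = (1.5)·(2) + (1.7)·(3) + (1.8)·(3) + 1.7 = 15.2
ŷ2 = (1.5)·(2) + (1.7)·(-1) + (1.8)·(2) + 1.7 = 6.6
ŷ3 = (1.5)·(-5) + (1.7)·(4) + (1.8)·(-4) + 1.7 = -6.2
errors² = [1.44, 0.01, 1.69, 3.61]
MSE = 6.7500/4 = 1.6875

1.6875


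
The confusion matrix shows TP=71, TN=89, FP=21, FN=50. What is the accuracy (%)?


Accuracy = (TP+TN)/(TP+TN+FP+FN)
= (71+89)/(231)
= 160/231 = 69.26%

69.26%


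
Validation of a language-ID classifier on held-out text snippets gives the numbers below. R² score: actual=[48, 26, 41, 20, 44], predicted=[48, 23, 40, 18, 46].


ȳ = 35.8
SS_res = Σ(y-ŷ)² = 18
SS_tot = Σ(y-ȳ)² = 588.8
R² = 1 - SS_res/SS_tot = 1 - 0.0306 = 0.9694

0.9694


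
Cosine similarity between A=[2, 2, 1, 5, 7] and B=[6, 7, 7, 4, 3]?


A·B = 2·6 + 2·7 + 1·7 + 5·4 + 7·3 = 74
‖A‖ = √83 = 9.1104, ‖B‖ = √159 = 12.6095
cos = 74/(√83·√159) = 74/√13197 = 0.6442

0.6442


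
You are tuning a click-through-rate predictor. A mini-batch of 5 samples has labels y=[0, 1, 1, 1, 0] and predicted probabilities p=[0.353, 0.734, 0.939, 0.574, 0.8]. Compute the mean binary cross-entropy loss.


L[0] = -ln(1-0.353) = -ln(0.647) = 0.4354
L[1] = -ln(0.734) = 0.3092
L[2] = -ln(0.939) = 0.0629
L[3] = -ln(0.574) = 0.5551
L[4] = -ln(1-0.8) = -ln(0.2) = 1.6094
mean = (0.4354 + 0.3092 + 0.0629 + 0.5551 + 1.6094)/5 = 0.5944

0.5944


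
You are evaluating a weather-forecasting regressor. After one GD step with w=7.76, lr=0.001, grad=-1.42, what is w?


w_new = w - α·∇
= 7.76 - 0.001·-1.42
= 7.76 + 0.00142
= 7.76142

7.76142


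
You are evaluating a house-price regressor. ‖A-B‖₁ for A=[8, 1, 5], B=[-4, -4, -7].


d = |8+ 4| + |1+ 4| + |5+ 7|
  = 12 + 5 + 12
  = 29

29


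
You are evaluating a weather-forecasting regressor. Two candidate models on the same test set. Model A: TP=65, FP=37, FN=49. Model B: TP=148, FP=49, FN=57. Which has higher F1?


Model A: P=65/102=0.6373, R=65/114=0.5702, F1=2PR/(P+R)=2TP/(2TP+FP+FN)=130/216=0.6019
Model B: P=148/197=0.7513, R=148/205=0.722, F1=2PR/(P+R)=2TP/(2TP+FP+FN)=296/402=0.7363
0.6019 < 0.7363 → Model B

Model B


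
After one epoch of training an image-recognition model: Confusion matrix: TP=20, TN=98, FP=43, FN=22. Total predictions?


Total = TP + TN + FP + FN
= 20 + 98 + 43 + 22
= 183
(Predicted positive: 63, predicted negative: 120)

183


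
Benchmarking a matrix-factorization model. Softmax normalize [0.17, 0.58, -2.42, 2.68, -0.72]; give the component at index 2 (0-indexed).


Exponentials: e^0.17=1.1853, e^0.58=1.786, e^-2.42=0.0889, e^2.68=14.5851, e^-0.72=0.4868
Sum = 18.1321
Softmax = [0.0654, 0.0985, 0.0049, 0.8044, 0.0268]
p[2] = 0.0889/18.1321 = 0.0049

0.0049


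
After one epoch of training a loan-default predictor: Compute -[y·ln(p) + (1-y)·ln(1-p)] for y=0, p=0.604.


BCE = -[y·ln(p) + (1-y)·ln(1-p)]
= -0 - 1·ln(1-0.604)
= -ln(0.396) = 0.9263

0.9263


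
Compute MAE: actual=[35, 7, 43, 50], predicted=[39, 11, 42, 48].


Absolute errors: |35-39|=4, |7-11|=4, |43-42|=1, |50-48|=2
Sum = 11
MAE = 11/4 = 11/4

11/4


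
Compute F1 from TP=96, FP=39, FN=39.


Precision = 96/135 = 0.7111
Recall = 96/135 = 0.7111
F1 = 2·P·R/(P+R) = 2·TP/(2·TP+FP+FN) = 192/(192+39+39) = 192/270 = 0.7111

0.7111


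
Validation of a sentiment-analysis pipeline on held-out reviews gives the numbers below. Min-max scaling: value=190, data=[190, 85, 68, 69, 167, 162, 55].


min=55, max=190
(190-55)/(190-55) = 135/135 = 1.0

1.0


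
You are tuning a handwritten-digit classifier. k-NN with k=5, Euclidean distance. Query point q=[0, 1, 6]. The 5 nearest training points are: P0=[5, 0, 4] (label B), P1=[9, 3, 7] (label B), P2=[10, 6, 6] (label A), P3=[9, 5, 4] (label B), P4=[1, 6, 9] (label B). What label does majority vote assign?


d(q,P0) = 5.4772  (label B)
d(q,P1) = 9.2736  (label B)
d(q,P2) = 11.1803  (label A)
d(q,P3) = 10.0499  (label B)
d(q,P4) = 5.9161  (label B)
Votes: A=1, B=4
Majority → B

B


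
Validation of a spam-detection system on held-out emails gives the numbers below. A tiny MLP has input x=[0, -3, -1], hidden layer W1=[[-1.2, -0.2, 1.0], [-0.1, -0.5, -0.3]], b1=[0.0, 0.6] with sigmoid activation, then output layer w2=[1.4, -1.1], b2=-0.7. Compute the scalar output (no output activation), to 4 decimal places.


z1[0] = (-1.2)·(0) + (-0.2)·(-3) + (1.0)·(-1) + 0.0 = -0.4
z1[1] = (-0.1)·(0) + (-0.5)·(-3) + (-0.3)·(-1) + 0.6 = 2.4
h = sigmoid(z1) = [0.4013, 0.9168]
output = (1.4)·(0.4013) + (-1.1)·(0.9168) - 0.7 = -1.1467

-1.1467


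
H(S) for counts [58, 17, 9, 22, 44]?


Probabilities: [58/150, 17/150, 9/150, 22/150, 44/150] ≈ [0.3867, 0.1133, 0.06, 0.1467, 0.2933]
H = -((58/150)·log₂(58/150) + (17/150)·log₂(17/150) + (9/150)·log₂(9/150) + (22/150)·log₂(22/150) + (44/150)·log₂(44/150))
  = 2.0548 bits

2.0548 bits


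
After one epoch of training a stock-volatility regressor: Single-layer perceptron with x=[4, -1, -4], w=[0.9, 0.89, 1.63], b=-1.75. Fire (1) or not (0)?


z = (4)·(0.9) + (-1)·(0.89) + (-4)·(1.63) - 1.75
  = -5.56
step(z) = 0 (z<0)

0


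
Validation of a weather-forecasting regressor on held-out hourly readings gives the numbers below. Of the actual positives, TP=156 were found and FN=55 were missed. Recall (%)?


Recall = TP/(TP+FN)
= 156/(156+55)
= 156/211 = 73.93%

73.93%


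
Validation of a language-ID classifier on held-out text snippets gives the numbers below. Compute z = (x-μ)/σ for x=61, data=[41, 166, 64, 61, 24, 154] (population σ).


μ = 85, σ = 54.7662
z = (61 - 85)/54.7662 = -0.4382

-0.4382


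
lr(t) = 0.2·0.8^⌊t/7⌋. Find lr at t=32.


n_drops = ⌊32/7⌋ = 4
lr = 0.2·0.8^4 = 0.2·0.4096 = 0.08192

0.08192


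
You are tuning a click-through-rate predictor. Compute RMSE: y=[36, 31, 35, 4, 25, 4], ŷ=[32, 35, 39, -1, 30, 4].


MSE = 98/6 = 16.3333
RMSE = √(98/6) = 4.0415

4.0415


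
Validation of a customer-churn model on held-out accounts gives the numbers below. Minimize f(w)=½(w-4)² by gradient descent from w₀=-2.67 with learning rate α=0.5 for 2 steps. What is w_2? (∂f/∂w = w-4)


step 1: grad = -2.67-4 = -6.67; w = -2.67 - 0.5·(-6.67) = 0.665
step 2: grad = 0.665-4 = -3.335; w = 0.665 - 0.5·(-3.335) = 2.3325

2.3325


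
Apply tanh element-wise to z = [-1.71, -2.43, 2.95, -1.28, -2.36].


tanh(-1.71) = -0.9366
tanh(-2.43) = -0.9846
tanh(2.95) = 0.9945
tanh(-1.28) = -0.8565
tanh(-2.36) = -0.9823
result = [-0.9366, -0.9846, 0.9945, -0.8565, -0.9823]

[-0.9366, -0.9846, 0.9945, -0.8565, -0.9823]


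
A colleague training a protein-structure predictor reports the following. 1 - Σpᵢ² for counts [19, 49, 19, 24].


Probabilities: [19/111, 49/111, 19/111, 24/111] ≈ [0.1712, 0.4414, 0.1712, 0.2162]
Σpᵢ² = (361 + 2401 + 361 + 576)/111² = 3699/12321
Gini = 1 - Σpᵢ² = 1 - 3699/12321 = 0.6998

0.6998


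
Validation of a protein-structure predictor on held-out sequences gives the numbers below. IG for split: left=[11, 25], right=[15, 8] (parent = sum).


Parent = [26, 33], H_parent = 0.9898
H_left = 0.888 (n=36), H_right = 0.9321 (n=23)
H_children = (36/59)·0.888 + (23/59)·0.9321 = 0.9052
IG = 0.9898 - 0.9052 = 0.0846

0.0846


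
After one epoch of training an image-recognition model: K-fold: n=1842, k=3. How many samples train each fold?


Fold size = 1842/3 = 614
Training per fold = 1842 - 614 = 1228

1228


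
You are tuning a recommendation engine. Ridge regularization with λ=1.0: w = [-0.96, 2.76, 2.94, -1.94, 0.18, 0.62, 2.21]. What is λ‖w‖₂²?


‖w‖₂² = (-0.96)² + (2.76)² + (2.94)² + (-1.94)² + (0.18)² + (0.62)² + (2.21)²
     = 0.9216 + 7.6176 + 8.6436 + 3.7636 + 0.0324 + 0.3844 + 4.8841
     = 26.2473
λ·‖w‖₂² = 1.0·26.2473 = 26.2473

26.2473


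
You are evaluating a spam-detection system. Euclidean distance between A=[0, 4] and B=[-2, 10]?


d = √((0+ 2)² + (4-10)²)
  = √(4 + 36)
  = √40 = 6.3246

6.3246


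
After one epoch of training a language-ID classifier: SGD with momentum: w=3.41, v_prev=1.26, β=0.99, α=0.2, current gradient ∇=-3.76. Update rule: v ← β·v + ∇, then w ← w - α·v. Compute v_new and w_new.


v_new = 0.99·1.26 - 3.76 = 1.2474 - 3.76 = -2.5126
w_new = 3.41 - 0.2·-2.5126 = 3.41 + 0.50252 = 3.91252

v_new=-2.5126, w_new=3.91252


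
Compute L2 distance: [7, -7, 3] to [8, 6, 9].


d = √((7-8)² + (-7-6)² + (3-9)²)
  = √(1 + 169 + 36)
  = √206 = 14.3527

14.3527


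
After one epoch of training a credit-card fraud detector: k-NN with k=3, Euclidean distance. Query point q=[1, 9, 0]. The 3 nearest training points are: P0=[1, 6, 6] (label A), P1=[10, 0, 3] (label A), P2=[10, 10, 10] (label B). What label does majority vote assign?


d(q,P0) = 6.7082  (label A)
d(q,P1) = 13.0767  (label A)
d(q,P2) = 13.4907  (label B)
Votes: A=2, B=1
Majority → A

A


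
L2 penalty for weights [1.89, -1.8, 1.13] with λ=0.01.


‖w‖₂² = (1.89)² + (-1.8)² + (1.13)²
     = 3.5721 + 3.24 + 1.2769
     = 8.089
λ·‖w‖₂² = 0.01·8.089 = 0.08089

0.08089


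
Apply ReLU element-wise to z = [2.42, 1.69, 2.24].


ReLU(2.42) = max(0, 2.42) = 2.42
ReLU(1.69) = max(0, 1.69) = 1.69
ReLU(2.24) = max(0, 2.24) = 2.24
result = [2.42, 1.69, 2.24]

[2.42, 1.69, 2.24]


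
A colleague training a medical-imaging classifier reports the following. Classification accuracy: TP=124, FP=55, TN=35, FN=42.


Accuracy = (TP+TN)/(TP+TN+FP+FN)
= (124+35)/(256)
= 159/256 = 62.11%

62.11%


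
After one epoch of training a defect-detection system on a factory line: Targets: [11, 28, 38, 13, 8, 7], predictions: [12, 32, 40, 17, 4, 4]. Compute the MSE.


Squared errors: (11-12)²=1, (28-32)²=16, (38-40)²=4, (13-17)²=16, (8-4)²=16, (7-4)²=9
Sum = 62
MSE = 62/6 = 31/3

31/3


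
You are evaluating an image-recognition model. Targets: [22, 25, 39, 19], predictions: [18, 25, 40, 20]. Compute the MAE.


Absolute errors: |22-18|=4, |25-25|=0, |39-40|=1, |19-20|=1
Sum = 6
MAE = 6/4 = 3/2

3/2


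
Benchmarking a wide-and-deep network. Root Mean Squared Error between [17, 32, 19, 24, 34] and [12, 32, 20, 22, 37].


MSE = 39/5 = 7.8
RMSE = √(39/5) = 2.7928

2.7928


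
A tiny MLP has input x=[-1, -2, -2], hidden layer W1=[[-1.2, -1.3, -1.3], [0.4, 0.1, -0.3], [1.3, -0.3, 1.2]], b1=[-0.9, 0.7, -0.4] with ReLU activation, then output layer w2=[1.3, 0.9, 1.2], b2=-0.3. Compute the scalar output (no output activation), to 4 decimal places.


z1[0] = (-1.2)·(-1) + (-1.3)·(-2) + (-1.3)·(-2) - 0.9 = 5.5
z1[1] = (0.4)·(-1) + (0.1)·(-2) + (-0.3)·(-2) + 0.7 = 0.7
z1[2] = (1.3)·(-1) + (-0.3)·(-2) + (1.2)·(-2) - 0.4 = -3.5
h = ReLU(z1) = [5.5, 0.7, 0.0]
output = (1.3)·(5.5) + (0.9)·(0.7) + (1.2)·(0.0) - 0.3 = 7.48

7.48


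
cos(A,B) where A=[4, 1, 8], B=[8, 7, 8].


A·B = 4·8 + 1·7 + 8·8 = 103
‖A‖ = √81 = 9, ‖B‖ = √177 = 13.3041
cos = 103/(√81·√177) = 103/√14337 = 0.8602

0.8602


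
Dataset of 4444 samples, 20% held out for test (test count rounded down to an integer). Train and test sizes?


Test = ⌊4444·20/100⌋ = 888
Train = 4444 - 888 = 3556

Train: 3556, Test: 888


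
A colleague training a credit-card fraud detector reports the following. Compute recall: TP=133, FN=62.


Recall = TP/(TP+FN)
= 133/(133+62)
= 133/195 = 68.21%

68.21%


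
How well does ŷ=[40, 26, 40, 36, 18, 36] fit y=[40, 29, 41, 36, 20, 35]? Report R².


ȳ = 33.5
SS_res = Σ(y-ŷ)² = 15
SS_tot = Σ(y-ȳ)² = 309.5
R² = 1 - SS_res/SS_tot = 1 - 0.0485 = 0.9515

0.9515


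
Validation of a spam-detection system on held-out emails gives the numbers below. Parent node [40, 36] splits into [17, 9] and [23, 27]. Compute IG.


Parent = [40, 36], H_parent = 0.998
H_left = 0.9306 (n=26), H_right = 0.9954 (n=50)
H_children = (26/76)·0.9306 + (50/76)·0.9954 = 0.9732
IG = 0.998 - 0.9732 = 0.0248

0.0248


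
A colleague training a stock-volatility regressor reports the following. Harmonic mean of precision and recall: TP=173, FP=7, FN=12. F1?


Precision = 173/180 = 0.9611
Recall = 173/185 = 0.9351
F1 = 2·P·R/(P+R) = 2·TP/(2·TP+FP+FN) = 346/(346+7+12) = 346/365 = 0.9479

0.9479


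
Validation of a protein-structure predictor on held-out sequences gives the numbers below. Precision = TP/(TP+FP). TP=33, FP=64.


Precision = TP/(TP+FP)
= 33/(33+64)
= 33/97 = 34.02%

34.02%


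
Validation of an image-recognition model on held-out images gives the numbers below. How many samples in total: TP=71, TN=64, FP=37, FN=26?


Total = TP + TN + FP + FN
= 71 + 64 + 37 + 26
= 198
(Predicted positive: 108, predicted negative: 90)

198


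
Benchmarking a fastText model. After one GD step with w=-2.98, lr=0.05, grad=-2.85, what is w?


w_new = w - α·∇
= -2.98 - 0.05·-2.85
= -2.98 + 0.1425
= -2.8375

-2.8375


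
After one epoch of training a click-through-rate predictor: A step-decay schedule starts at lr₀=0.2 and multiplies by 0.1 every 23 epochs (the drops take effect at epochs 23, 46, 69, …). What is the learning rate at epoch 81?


n_drops = ⌊81/23⌋ = 3
lr = 0.2·0.1^3 = 0.2·0.001 = 0.0002

0.0002


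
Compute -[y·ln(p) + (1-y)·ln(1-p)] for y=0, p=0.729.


BCE = -[y·ln(p) + (1-y)·ln(1-p)]
= -0 - 1·ln(1-0.729)
= -ln(0.271) = 1.3056

1.3056


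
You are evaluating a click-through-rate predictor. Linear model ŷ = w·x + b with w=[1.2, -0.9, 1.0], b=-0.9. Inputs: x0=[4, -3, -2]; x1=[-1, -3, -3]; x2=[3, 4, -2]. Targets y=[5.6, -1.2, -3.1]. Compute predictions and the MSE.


ŷ0 = (1.2)·(4) + (-0.9)·(-3) + (1.0)·(-2) - 0.9 = 4.6
ŷ1 = (1.2)·(-1) + (-0.9)·(-3) + (1.0)·(-3) - 0.9 = -2.4
ŷ2 = (1.2)·(3) + (-0.9)·(4) + (1.0)·(-2) - 0.9 = -2.9
errors² = [1.0, 1.44, 0.04]
MSE = 2.4800/3 = 0.8267

0.8267


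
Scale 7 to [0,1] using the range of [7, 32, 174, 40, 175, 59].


min=7, max=175
(7-7)/(175-7) = 0/168 = 0.0

0.0


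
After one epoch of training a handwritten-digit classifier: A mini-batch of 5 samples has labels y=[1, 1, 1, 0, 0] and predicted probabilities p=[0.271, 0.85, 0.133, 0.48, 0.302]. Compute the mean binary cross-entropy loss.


L[0] = -ln(0.271) = 1.3056
L[1] = -ln(0.85) = 0.1625
L[2] = -ln(0.133) = 2.0174
L[3] = -ln(1-0.48) = -ln(0.52) = 0.6539
L[4] = -ln(1-0.302) = -ln(0.698) = 0.3595
mean = (1.3056 + 0.1625 + 2.0174 + 0.6539 + 0.3595)/5 = 0.8998

0.8998


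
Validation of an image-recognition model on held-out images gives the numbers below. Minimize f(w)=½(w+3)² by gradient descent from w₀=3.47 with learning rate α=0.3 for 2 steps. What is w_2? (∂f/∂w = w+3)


step 1: grad = 3.47+3 = 6.47; w = 3.47 - 0.3·(6.47) = 1.529
step 2: grad = 1.529+3 = 4.529; w = 1.529 - 0.3·(4.529) = 0.1703

0.1703


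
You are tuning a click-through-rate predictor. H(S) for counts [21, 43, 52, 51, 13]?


Probabilities: [21/180, 43/180, 52/180, 51/180, 13/180] ≈ [0.1167, 0.2389, 0.2889, 0.2833, 0.0722]
H = -((21/180)·log₂(21/180) + (43/180)·log₂(43/180) + (52/180)·log₂(52/180) + (51/180)·log₂(51/180) + (13/180)·log₂(13/180))
  = 2.1619 bits

2.1619 bits


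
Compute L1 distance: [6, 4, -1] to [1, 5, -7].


d = |6-1| + |4-5| + |-1+ 7|
  = 5 + 1 + 6
  = 12

12


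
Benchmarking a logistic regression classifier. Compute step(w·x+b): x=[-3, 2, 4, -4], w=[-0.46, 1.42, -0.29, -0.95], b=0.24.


z = (-3)·(-0.46) + (2)·(1.42) + (4)·(-0.29) + (-4)·(-0.95) + 0.24
  = 7.1
step(z) = 1 (z≥0)

1


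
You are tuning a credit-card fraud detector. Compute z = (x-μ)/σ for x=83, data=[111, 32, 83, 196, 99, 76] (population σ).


μ = 99.5, σ = 49.7083
z = (83 - 99.5)/49.7083 = -0.3319

-0.3319


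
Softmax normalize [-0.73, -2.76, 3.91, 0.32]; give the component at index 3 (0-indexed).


Exponentials: e^-0.73=0.4819, e^-2.76=0.0633, e^3.91=49.899, e^0.32=1.3771
Sum = 51.8213
Softmax = [0.0093, 0.0012, 0.9629, 0.0266]
p[3] = 1.3771/51.8213 = 0.0266

0.0266


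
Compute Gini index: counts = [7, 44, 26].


Probabilities: [7/77, 44/77, 26/77] ≈ [0.0909, 0.5714, 0.3377]
Σpᵢ² = (49 + 1936 + 676)/77² = 2661/5929
Gini = 1 - Σpᵢ² = 1 - 2661/5929 = 0.5512

0.5512


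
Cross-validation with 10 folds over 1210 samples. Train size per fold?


Fold size = 1210/10 = 121
Training per fold = 1210 - 121 = 1089

1089


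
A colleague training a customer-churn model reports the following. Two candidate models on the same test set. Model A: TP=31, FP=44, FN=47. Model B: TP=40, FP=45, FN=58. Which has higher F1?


Model A: P=31/75=0.4133, R=31/78=0.3974, F1=2PR/(P+R)=2TP/(2TP+FP+FN)=62/153=0.4052
Model B: P=40/85=0.4706, R=40/98=0.4082, F1=2PR/(P+R)=2TP/(2TP+FP+FN)=80/183=0.4372
0.4052 < 0.4372 → Model B

Model B


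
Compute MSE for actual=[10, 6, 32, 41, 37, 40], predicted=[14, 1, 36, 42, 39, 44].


Squared errors: (10-14)²=16, (6-1)²=25, (32-36)²=16, (41-42)²=1, (37-39)²=4, (40-44)²=16
Sum = 78
MSE = 78/6 = 13

13


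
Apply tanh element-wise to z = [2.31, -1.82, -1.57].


tanh(2.31) = 0.9805
tanh(-1.82) = -0.9488
tanh(-1.57) = -0.917
result = [0.9805, -0.9488, -0.917]

[0.9805, -0.9488, -0.917]


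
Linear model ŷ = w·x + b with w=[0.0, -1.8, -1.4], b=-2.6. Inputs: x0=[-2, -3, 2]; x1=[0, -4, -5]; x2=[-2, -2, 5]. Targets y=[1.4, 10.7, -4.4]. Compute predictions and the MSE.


ŷ0 = (0.0)·(-2) + (-1.8)·(-3) + (-1.4)·(2) - 2.6 = 0.0
ŷ1 = (0.0)·(0) + (-1.8)·(-4) + (-1.4)·(-5) - 2.6 = 11.6
ŷ2 = (0.0)·(-2) + (-1.8)·(-2) + (-1.4)·(5) - 2.6 = -6.0
errors² = [1.96, 0.81, 2.56]
MSE = 5.3300/3 = 1.7767

1.7767


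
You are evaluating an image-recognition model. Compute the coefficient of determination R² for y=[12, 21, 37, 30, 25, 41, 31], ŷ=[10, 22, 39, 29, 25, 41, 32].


ȳ = 28.1429
SS_res = Σ(y-ŷ)² = 11
SS_tot = Σ(y-ȳ)² = 576.86
R² = 1 - SS_res/SS_tot = 1 - 0.0191 = 0.9809

0.9809


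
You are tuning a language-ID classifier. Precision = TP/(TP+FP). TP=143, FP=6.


Precision = TP/(TP+FP)
= 143/(143+6)
= 143/149 = 95.97%

95.97%


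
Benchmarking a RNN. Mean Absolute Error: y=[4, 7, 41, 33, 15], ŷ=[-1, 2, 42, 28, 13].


Absolute errors: |4+ 1|=5, |7-2|=5, |41-42|=1, |33-28|=5, |15-13|=2
Sum = 18
MAE = 18/5 = 18/5

18/5


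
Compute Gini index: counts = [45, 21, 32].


Probabilities: [45/98, 21/98, 32/98] ≈ [0.4592, 0.2143, 0.3265]
Σpᵢ² = (2025 + 441 + 1024)/98² = 3490/9604
Gini = 1 - Σpᵢ² = 1 - 3490/9604 = 0.6366

0.6366


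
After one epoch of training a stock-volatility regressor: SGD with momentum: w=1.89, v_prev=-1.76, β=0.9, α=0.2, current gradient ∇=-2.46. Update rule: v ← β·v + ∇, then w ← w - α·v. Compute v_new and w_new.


v_new = 0.9·-1.76 - 2.46 = -1.584 - 2.46 = -4.044
w_new = 1.89 - 0.2·-4.044 = 1.89 + 0.8088 = 2.6988

v_new=-4.044, w_new=2.6988
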